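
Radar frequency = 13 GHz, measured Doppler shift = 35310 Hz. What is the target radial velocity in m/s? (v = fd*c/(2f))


v = 35310 * 3e8 / (2 * 13000000000.0) = 407.4 m/s

407.4 m/s


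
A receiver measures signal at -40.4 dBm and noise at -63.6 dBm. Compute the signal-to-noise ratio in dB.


SNR = -40.4 - (-63.6) = 23.2 dB

23.2 dB


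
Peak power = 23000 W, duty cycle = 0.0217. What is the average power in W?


P_avg = 23000 * 0.0217 = 499.1 W

499.1 W


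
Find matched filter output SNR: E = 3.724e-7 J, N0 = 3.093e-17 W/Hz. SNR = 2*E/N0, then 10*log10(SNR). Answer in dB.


SNR_lin = 2 * 3.724e-7 / 3.093e-17 = 2.408e10
SNR_dB = 10*log10(2.408e10) = 103.8 dB

103.8 dB


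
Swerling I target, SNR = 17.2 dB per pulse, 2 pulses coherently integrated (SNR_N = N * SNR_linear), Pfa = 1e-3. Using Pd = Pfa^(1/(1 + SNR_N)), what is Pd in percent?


SNR_lin = 10^(17.2/10) = 52.48075
SNR_N = 2 * 52.48075 = 104.9615
1/(1 + SNR_N) = 1/105.9615 = 0.0094374
Pd = (1e-3)^0.0094374 = 0.93689
Pd = 93.7%

93.7%


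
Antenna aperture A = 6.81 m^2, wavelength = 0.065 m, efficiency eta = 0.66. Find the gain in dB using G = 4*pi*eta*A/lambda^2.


G_linear = 4*pi*0.66*6.81/0.065^2 = 13368.24
G_dB = 10*log10(13368.24) = 41.3 dB

41.3 dB


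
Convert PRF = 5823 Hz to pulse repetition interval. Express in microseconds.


PRI = 1/5823 = 0.0001717328 s = 171.7 us

171.7 us


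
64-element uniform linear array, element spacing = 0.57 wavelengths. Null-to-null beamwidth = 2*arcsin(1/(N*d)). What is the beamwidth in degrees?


1/(N*d) = 1/(64*0.57) = 0.027412
BW = 2*arcsin(0.027412) = 3.1 degrees

3.1 degrees


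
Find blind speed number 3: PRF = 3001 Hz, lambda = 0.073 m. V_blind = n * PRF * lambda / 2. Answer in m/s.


V_blind = 3 * 3001 * 0.073 / 2 = 328.6 m/s

328.6 m/s


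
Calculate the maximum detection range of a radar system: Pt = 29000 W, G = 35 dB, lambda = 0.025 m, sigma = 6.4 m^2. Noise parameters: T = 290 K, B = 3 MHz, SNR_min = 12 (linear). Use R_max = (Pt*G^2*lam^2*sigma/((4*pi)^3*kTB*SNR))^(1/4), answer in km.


G_lin = 10^(35/10) = 3162.27766
R^4 = 29000 * 3162.27766^2 * 0.025^2 * 6.4 / ((4*pi)^3 * 1.38e-23 * 290 * 3000000.0 * 12)
R^4 = 4.05741e18 m^4
R_max = (4.05741e18)^(1/4) = 44881.0 m = 44.9 km

44.9 km


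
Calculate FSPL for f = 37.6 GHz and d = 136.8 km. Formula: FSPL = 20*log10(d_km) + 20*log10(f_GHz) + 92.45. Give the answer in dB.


20*log10(136.8) = 42.72
20*log10(37.6) = 31.5
FSPL = 166.7 dB

166.7 dB


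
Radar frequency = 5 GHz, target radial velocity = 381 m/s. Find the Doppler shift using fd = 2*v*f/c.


fd = 2 * 381 * 5000000000.0 / 3e8 = 12700.0 Hz

12700.0 Hz


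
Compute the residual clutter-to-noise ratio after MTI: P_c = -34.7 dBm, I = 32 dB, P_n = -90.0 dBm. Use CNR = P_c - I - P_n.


CNR = -34.7 - 32 - (-90.0) = 23.3 dB

23.3 dB


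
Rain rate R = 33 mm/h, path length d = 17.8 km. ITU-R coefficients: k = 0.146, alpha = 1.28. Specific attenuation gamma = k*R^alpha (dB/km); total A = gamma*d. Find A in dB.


gamma = 0.146 * 33^1.28 = 12.824803 dB/km
A = 12.824803 * 17.8 = 228.28 dB

228.28 dB


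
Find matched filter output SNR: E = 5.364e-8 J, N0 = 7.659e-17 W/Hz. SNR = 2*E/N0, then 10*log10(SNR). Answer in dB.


SNR_lin = 2 * 5.364e-8 / 7.659e-17 = 1.401e9
SNR_dB = 10*log10(1.401e9) = 91.5 dB

91.5 dB


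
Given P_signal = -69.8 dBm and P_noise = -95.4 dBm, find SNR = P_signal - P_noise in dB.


SNR = -69.8 - (-95.4) = 25.6 dB

25.6 dB


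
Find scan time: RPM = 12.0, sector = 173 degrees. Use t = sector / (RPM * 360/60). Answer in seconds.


t = 173 / (12.0 * 360) * 60 = 2.4 s

2.4 s


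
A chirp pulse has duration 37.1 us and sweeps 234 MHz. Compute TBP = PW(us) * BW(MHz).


TBP = 37.1 * 234 = 8681.4

8681.4


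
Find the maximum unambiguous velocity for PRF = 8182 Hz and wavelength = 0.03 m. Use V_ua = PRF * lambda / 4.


V_ua = 8182 * 0.03 / 4 = 61.4 m/s

61.4 m/s


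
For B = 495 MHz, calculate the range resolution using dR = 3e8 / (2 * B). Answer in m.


dR = 3e8 / (2 * 495000000.0) = 0.3 m

0.3 m


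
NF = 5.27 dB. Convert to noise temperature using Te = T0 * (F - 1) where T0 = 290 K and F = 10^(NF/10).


NF_lin = 10^(5.27/10) = 3.365116
Te = 290 * (3.365116 - 1) = 685.9 K

685.9 K


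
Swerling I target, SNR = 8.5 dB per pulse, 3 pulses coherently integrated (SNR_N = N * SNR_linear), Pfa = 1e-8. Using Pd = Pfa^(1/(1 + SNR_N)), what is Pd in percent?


SNR_lin = 10^(8.5/10) = 7.07946
SNR_N = 3 * 7.07946 = 21.23838
1/(1 + SNR_N) = 1/22.23838 = 0.0449673
Pd = (1e-8)^0.0449673 = 0.43678
Pd = 43.7%

43.7%


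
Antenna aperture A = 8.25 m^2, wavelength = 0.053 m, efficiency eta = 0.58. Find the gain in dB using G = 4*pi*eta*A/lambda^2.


G_linear = 4*pi*0.58*8.25/0.053^2 = 21406.22
G_dB = 10*log10(21406.22) = 43.3 dB

43.3 dB


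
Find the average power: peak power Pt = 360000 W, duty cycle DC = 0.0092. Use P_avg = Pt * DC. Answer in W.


P_avg = 360000 * 0.0092 = 3312.0 W

3312.0 W


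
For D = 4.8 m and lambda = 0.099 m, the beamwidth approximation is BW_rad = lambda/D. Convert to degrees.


BW_rad = 0.099 / 4.8 = 0.020625
BW_deg = 1.18 degrees

1.18 degrees


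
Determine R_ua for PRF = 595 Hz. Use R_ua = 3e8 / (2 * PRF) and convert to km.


R_ua = 3e8 / (2 * 595) = 252100.8 m = 252.1 km

252.1 km


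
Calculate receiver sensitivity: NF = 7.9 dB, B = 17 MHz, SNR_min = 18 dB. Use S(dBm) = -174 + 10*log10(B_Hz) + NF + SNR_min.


10*log10(17000000.0) = 72.3
S = -174 + 72.3 + 7.9 + 18 = -75.8 dBm

-75.8 dBm


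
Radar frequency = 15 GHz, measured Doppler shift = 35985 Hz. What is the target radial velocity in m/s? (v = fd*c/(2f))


v = 35985 * 3e8 / (2 * 15000000000.0) = 359.9 m/s

359.9 m/s


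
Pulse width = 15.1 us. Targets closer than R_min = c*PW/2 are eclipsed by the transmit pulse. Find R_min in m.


R_min = 3e8 * 15.1e-6 / 2 = 2265.0 m

2265.0 m


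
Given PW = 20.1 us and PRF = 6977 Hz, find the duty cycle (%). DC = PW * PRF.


DC = 20.1e-6 * 6977 * 100 = 14.02%

14.02%


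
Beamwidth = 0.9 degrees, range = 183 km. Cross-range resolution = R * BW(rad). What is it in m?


BW_rad = 0.015707963
CR = 183000 * 0.015707963 = 2874.6 m

2874.6 m


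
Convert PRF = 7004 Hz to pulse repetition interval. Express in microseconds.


PRI = 1/7004 = 0.0001427756 s = 142.8 us

142.8 us


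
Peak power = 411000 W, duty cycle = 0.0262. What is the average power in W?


P_avg = 411000 * 0.0262 = 10768.2 W

10768.2 W


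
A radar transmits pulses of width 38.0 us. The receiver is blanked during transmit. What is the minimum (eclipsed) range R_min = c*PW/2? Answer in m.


R_min = 3e8 * 38.0e-6 / 2 = 5700.0 m

5700.0 m


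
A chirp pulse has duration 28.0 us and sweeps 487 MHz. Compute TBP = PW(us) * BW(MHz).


TBP = 28.0 * 487 = 13636.0

13636.0


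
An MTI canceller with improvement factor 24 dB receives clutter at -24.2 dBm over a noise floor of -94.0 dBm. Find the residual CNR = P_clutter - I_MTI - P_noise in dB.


CNR = -24.2 - 24 - (-94.0) = 45.8 dB

45.8 dB


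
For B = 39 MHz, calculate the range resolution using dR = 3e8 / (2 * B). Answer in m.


dR = 3e8 / (2 * 39000000.0) = 3.85 m

3.85 m


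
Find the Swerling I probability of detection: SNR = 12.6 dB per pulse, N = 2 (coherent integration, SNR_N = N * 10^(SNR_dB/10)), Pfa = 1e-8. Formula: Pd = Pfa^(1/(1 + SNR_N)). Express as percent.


SNR_lin = 10^(12.6/10) = 18.19701
SNR_N = 2 * 18.19701 = 36.39402
1/(1 + SNR_N) = 1/37.39402 = 0.0267422
Pd = (1e-8)^0.0267422 = 0.61103
Pd = 61.1%

61.1%


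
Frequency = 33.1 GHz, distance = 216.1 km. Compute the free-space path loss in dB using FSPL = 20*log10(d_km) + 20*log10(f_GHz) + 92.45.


20*log10(216.1) = 46.69
20*log10(33.1) = 30.4
FSPL = 169.5 dB

169.5 dB


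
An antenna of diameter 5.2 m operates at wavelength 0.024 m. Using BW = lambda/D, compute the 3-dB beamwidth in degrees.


BW_rad = 0.024 / 5.2 = 0.004615
BW_deg = 0.26 degrees

0.26 degrees


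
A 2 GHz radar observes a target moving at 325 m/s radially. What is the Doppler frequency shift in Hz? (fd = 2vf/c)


fd = 2 * 325 * 2000000000.0 / 3e8 = 4333.3 Hz

4333.3 Hz


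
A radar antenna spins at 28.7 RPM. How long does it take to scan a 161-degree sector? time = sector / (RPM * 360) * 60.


t = 161 / (28.7 * 360) * 60 = 0.93 s

0.93 s


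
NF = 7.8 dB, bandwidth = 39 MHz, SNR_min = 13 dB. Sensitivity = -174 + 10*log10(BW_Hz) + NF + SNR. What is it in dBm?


10*log10(39000000.0) = 75.91
S = -174 + 75.91 + 7.8 + 13 = -77.3 dBm

-77.3 dBm


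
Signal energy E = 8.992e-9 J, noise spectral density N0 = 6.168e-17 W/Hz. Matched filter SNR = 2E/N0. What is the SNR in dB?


SNR_lin = 2 * 8.992e-9 / 6.168e-17 = 2.916e8
SNR_dB = 10*log10(2.916e8) = 84.6 dB

84.6 dB


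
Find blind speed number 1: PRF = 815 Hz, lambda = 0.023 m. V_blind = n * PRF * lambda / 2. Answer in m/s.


V_blind = 1 * 815 * 0.023 / 2 = 9.4 m/s

9.4 m/s


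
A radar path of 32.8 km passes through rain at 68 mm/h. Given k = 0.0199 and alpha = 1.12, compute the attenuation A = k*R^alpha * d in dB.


gamma = 0.0199 * 68^1.12 = 2.245241 dB/km
A = 2.245241 * 32.8 = 73.64 dB

73.64 dB


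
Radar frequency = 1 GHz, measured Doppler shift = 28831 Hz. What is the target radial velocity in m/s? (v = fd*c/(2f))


v = 28831 * 3e8 / (2 * 1000000000.0) = 4324.7 m/s

4324.7 m/s


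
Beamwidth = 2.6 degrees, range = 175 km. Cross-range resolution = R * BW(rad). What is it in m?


BW_rad = 0.045378561
CR = 175000 * 0.045378561 = 7941.2 m

7941.2 m


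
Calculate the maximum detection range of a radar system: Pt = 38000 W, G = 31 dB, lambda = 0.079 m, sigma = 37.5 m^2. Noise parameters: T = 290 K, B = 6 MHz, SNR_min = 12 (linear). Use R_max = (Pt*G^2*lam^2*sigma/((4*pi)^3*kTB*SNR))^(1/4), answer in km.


G_lin = 10^(31/10) = 1258.925412
R^4 = 38000 * 1258.925412^2 * 0.079^2 * 37.5 / ((4*pi)^3 * 1.38e-23 * 290 * 6000000.0 * 12)
R^4 = 2.46507e19 m^4
R_max = (2.46507e19)^(1/4) = 70462.4 m = 70.5 km

70.5 km


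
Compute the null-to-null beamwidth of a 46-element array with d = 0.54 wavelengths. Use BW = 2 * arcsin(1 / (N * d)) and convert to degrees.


1/(N*d) = 1/(46*0.54) = 0.040258
BW = 2*arcsin(0.040258) = 4.6 degrees

4.6 degrees


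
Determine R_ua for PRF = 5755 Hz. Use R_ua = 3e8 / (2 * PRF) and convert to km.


R_ua = 3e8 / (2 * 5755) = 26064.3 m = 26.1 km

26.1 km


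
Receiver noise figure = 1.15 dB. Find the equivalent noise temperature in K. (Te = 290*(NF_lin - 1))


NF_lin = 10^(1.15/10) = 1.303167
Te = 290 * (1.303167 - 1) = 87.9 K

87.9 K


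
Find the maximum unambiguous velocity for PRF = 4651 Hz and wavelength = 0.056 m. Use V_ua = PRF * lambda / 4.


V_ua = 4651 * 0.056 / 4 = 65.1 m/s

65.1 m/s


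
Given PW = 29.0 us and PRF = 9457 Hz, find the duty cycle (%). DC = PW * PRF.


DC = 29.0e-6 * 9457 * 100 = 27.43%

27.43%


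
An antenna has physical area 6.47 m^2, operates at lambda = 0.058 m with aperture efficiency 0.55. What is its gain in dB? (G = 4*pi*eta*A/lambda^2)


G_linear = 4*pi*0.55*6.47/0.058^2 = 13292.93
G_dB = 10*log10(13292.93) = 41.2 dB

41.2 dB


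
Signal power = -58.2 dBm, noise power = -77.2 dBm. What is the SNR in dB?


SNR = -58.2 - (-77.2) = 19.0 dB

19.0 dB


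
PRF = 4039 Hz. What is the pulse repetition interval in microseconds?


PRI = 1/4039 = 0.000247586 s = 247.6 us

247.6 us


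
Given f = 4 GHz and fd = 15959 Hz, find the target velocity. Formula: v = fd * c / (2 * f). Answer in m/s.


v = 15959 * 3e8 / (2 * 4000000000.0) = 598.5 m/s

598.5 m/s


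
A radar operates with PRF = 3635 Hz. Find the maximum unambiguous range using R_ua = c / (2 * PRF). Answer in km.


R_ua = 3e8 / (2 * 3635) = 41265.5 m = 41.3 km

41.3 km


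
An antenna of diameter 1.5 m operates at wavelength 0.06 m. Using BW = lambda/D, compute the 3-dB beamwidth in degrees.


BW_rad = 0.06 / 1.5 = 0.04
BW_deg = 2.29 degrees

2.29 degrees


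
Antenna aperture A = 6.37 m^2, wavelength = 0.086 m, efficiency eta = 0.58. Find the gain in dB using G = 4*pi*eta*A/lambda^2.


G_linear = 4*pi*0.58*6.37/0.086^2 = 6277.41
G_dB = 10*log10(6277.41) = 38.0 dB

38.0 dB


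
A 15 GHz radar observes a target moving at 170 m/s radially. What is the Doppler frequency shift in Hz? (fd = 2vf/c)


fd = 2 * 170 * 15000000000.0 / 3e8 = 17000.0 Hz

17000.0 Hz


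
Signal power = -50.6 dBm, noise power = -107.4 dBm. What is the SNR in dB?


SNR = -50.6 - (-107.4) = 56.8 dB

56.8 dB


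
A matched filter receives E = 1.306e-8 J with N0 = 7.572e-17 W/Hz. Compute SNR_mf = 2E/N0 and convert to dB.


SNR_lin = 2 * 1.306e-8 / 7.572e-17 = 3.45e8
SNR_dB = 10*log10(3.45e8) = 85.4 dB

85.4 dB


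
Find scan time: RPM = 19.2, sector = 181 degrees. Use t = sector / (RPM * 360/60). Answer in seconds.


t = 181 / (19.2 * 360) * 60 = 1.57 s

1.57 s


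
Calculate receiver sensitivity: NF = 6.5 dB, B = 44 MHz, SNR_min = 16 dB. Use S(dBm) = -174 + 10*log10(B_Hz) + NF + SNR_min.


10*log10(44000000.0) = 76.43
S = -174 + 76.43 + 6.5 + 16 = -75.1 dBm

-75.1 dBm


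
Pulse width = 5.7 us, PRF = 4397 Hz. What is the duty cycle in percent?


DC = 5.7e-6 * 4397 * 100 = 2.51%

2.51%


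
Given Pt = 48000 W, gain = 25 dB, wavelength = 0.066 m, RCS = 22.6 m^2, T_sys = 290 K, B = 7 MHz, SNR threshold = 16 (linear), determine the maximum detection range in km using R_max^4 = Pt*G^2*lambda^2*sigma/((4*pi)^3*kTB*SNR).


G_lin = 10^(25/10) = 316.227766
R^4 = 48000 * 316.227766^2 * 0.066^2 * 22.6 / ((4*pi)^3 * 1.38e-23 * 290 * 7000000.0 * 16)
R^4 = 5.31267e17 m^4
R_max = (5.31267e17)^(1/4) = 26997.8 m = 27.0 km

27.0 km


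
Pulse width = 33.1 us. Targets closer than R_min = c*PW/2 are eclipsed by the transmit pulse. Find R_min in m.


R_min = 3e8 * 33.1e-6 / 2 = 4965.0 m

4965.0 m


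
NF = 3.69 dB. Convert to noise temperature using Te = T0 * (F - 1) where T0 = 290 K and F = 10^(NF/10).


NF_lin = 10^(3.69/10) = 2.338837
Te = 290 * (2.338837 - 1) = 388.3 K

388.3 K


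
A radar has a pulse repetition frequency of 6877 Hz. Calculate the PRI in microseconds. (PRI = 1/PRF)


PRI = 1/6877 = 0.0001454122 s = 145.4 us

145.4 us


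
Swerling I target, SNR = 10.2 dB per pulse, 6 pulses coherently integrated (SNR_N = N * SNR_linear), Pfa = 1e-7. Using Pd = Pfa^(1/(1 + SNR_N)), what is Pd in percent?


SNR_lin = 10^(10.2/10) = 10.47129
SNR_N = 6 * 10.47129 = 62.82774
1/(1 + SNR_N) = 1/63.82774 = 0.0156672
Pd = (1e-7)^0.0156672 = 0.77684
Pd = 77.7%

77.7%


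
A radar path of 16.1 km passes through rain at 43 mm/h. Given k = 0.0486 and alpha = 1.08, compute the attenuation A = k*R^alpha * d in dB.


gamma = 0.0486 * 43^1.08 = 2.823464 dB/km
A = 2.823464 * 16.1 = 45.46 dB

45.46 dB


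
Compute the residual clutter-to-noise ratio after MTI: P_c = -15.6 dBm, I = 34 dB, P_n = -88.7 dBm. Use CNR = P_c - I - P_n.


CNR = -15.6 - 34 - (-88.7) = 39.1 dB

39.1 dB


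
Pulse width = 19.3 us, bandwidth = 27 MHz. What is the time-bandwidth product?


TBP = 19.3 * 27 = 521.1

521.1


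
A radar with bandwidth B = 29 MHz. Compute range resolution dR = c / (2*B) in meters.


dR = 3e8 / (2 * 29000000.0) = 5.17 m

5.17 m


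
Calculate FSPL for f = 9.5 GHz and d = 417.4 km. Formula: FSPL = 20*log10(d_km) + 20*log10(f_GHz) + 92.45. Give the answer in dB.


20*log10(417.4) = 52.41
20*log10(9.5) = 19.55
FSPL = 164.4 dB

164.4 dB


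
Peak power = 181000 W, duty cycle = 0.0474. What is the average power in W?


P_avg = 181000 * 0.0474 = 8579.4 W

8579.4 W


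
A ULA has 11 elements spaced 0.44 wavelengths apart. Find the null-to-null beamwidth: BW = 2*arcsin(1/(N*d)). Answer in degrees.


1/(N*d) = 1/(11*0.44) = 0.206612
BW = 2*arcsin(0.206612) = 23.8 degrees

23.8 degrees


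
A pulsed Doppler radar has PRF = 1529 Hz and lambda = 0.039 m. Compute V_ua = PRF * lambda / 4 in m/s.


V_ua = 1529 * 0.039 / 4 = 14.9 m/s

14.9 m/s


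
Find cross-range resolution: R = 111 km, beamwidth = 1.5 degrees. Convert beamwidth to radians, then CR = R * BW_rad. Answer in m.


BW_rad = 0.026179939
CR = 111000 * 0.026179939 = 2906.0 m

2906.0 m


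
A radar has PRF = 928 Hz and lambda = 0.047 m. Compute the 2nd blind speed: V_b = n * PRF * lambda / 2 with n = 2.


V_blind = 2 * 928 * 0.047 / 2 = 43.6 m/s

43.6 m/s


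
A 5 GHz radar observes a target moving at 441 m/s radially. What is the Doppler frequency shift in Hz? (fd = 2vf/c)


fd = 2 * 441 * 5000000000.0 / 3e8 = 14700.0 Hz

14700.0 Hz


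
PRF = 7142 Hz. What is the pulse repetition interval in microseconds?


PRI = 1/7142 = 0.0001400168 s = 140.0 us

140.0 us


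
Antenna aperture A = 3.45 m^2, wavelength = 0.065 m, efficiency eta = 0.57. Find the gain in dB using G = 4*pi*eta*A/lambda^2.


G_linear = 4*pi*0.57*3.45/0.065^2 = 5848.94
G_dB = 10*log10(5848.94) = 37.7 dB

37.7 dB


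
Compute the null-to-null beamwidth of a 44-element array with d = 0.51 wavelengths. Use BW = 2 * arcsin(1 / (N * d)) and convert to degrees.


1/(N*d) = 1/(44*0.51) = 0.044563
BW = 2*arcsin(0.044563) = 5.1 degrees

5.1 degrees


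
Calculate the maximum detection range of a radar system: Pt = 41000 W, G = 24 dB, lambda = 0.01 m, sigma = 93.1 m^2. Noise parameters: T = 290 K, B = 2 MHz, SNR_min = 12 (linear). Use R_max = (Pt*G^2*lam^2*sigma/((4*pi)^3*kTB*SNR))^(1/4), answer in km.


G_lin = 10^(24/10) = 251.188643
R^4 = 41000 * 251.188643^2 * 0.01^2 * 93.1 / ((4*pi)^3 * 1.38e-23 * 290 * 2000000.0 * 12)
R^4 = 1.26362e17 m^4
R_max = (1.26362e17)^(1/4) = 18854.0 m = 18.9 km

18.9 km


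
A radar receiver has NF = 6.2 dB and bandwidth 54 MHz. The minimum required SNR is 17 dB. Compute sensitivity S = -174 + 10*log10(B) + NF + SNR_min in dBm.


10*log10(54000000.0) = 77.32
S = -174 + 77.32 + 6.2 + 17 = -73.5 dBm

-73.5 dBm


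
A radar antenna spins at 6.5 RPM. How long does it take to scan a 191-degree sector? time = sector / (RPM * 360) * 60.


t = 191 / (6.5 * 360) * 60 = 4.9 s

4.9 s


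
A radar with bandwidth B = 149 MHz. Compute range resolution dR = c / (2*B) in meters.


dR = 3e8 / (2 * 149000000.0) = 1.01 m

1.01 m


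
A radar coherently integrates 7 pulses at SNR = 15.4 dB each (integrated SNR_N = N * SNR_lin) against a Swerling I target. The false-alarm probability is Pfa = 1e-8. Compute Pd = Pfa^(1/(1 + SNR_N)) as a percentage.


SNR_lin = 10^(15.4/10) = 34.67369
SNR_N = 7 * 34.67369 = 242.71583
1/(1 + SNR_N) = 1/243.71583 = 0.0041031
Pd = (1e-8)^0.0041031 = 0.9272
Pd = 92.7%

92.7%


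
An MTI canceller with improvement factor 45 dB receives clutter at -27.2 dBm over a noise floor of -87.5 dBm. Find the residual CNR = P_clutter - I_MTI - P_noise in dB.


CNR = -27.2 - 45 - (-87.5) = 15.3 dB

15.3 dB


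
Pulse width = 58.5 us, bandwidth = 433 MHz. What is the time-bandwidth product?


TBP = 58.5 * 433 = 25330.5

25330.5


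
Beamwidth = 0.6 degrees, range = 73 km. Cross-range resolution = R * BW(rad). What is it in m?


BW_rad = 0.010471976
CR = 73000 * 0.010471976 = 764.5 m

764.5 m


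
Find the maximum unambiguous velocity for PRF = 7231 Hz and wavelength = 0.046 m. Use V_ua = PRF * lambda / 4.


V_ua = 7231 * 0.046 / 4 = 83.2 m/s

83.2 m/s


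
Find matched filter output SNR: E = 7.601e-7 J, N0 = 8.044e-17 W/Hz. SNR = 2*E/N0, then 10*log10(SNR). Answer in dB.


SNR_lin = 2 * 7.601e-7 / 8.044e-17 = 1.89e10
SNR_dB = 10*log10(1.89e10) = 102.8 dB

102.8 dB


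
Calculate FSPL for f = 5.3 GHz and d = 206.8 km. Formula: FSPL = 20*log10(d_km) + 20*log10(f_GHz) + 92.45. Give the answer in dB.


20*log10(206.8) = 46.31
20*log10(5.3) = 14.49
FSPL = 153.2 dB

153.2 dB


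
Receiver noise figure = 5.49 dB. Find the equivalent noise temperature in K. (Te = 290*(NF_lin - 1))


NF_lin = 10^(5.49/10) = 3.539973
Te = 290 * (3.539973 - 1) = 736.6 K

736.6 K


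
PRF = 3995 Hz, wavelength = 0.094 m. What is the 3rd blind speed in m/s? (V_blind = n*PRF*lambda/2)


V_blind = 3 * 3995 * 0.094 / 2 = 563.3 m/s

563.3 m/s


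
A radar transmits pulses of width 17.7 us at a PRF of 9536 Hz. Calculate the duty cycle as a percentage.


DC = 17.7e-6 * 9536 * 100 = 16.88%

16.88%


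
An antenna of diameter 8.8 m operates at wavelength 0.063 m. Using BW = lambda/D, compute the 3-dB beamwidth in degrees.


BW_rad = 0.063 / 8.8 = 0.007159
BW_deg = 0.41 degrees

0.41 degrees


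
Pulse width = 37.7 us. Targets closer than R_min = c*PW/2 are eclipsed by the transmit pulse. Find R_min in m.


R_min = 3e8 * 37.7e-6 / 2 = 5655.0 m

5655.0 m


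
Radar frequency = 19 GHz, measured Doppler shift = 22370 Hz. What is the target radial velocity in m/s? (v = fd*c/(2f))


v = 22370 * 3e8 / (2 * 19000000000.0) = 176.6 m/s

176.6 m/s


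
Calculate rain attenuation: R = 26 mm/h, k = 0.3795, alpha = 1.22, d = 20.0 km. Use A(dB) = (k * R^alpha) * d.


gamma = 0.3795 * 26^1.22 = 20.20595 dB/km
A = 20.20595 * 20.0 = 404.12 dB

404.12 dB


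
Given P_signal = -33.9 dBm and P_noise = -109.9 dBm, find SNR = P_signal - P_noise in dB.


SNR = -33.9 - (-109.9) = 76.0 dB

76.0 dB


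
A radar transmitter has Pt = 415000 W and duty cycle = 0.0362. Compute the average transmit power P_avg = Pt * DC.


P_avg = 415000 * 0.0362 = 15023.0 W

15023.0 W


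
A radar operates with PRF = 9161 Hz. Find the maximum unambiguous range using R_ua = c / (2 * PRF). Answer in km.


R_ua = 3e8 / (2 * 9161) = 16373.8 m = 16.4 km

16.4 km


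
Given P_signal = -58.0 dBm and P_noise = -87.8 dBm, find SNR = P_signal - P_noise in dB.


SNR = -58.0 - (-87.8) = 29.8 dB

29.8 dB


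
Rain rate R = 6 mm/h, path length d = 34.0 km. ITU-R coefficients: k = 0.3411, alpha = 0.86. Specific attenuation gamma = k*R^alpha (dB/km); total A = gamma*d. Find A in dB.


gamma = 0.3411 * 6^0.86 = 1.592545 dB/km
A = 1.592545 * 34.0 = 54.15 dB

54.15 dB


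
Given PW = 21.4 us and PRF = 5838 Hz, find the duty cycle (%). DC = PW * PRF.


DC = 21.4e-6 * 5838 * 100 = 12.49%

12.49%


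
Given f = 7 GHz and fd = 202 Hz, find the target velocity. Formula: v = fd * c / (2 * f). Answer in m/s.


v = 202 * 3e8 / (2 * 7000000000.0) = 4.3 m/s

4.3 m/s


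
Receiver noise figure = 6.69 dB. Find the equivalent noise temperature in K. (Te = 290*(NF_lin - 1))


NF_lin = 10^(6.69/10) = 4.666594
Te = 290 * (4.666594 - 1) = 1063.3 K

1063.3 K


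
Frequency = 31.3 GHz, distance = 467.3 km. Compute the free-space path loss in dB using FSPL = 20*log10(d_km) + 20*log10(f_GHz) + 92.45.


20*log10(467.3) = 53.39
20*log10(31.3) = 29.91
FSPL = 175.8 dB

175.8 dB


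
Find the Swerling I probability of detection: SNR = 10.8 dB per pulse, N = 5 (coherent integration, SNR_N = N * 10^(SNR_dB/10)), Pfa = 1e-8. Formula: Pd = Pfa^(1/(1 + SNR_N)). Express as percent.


SNR_lin = 10^(10.8/10) = 12.02264
SNR_N = 5 * 12.02264 = 60.1132
1/(1 + SNR_N) = 1/61.1132 = 0.0163631
Pd = (1e-8)^0.0163631 = 0.73977
Pd = 74.0%

74.0%


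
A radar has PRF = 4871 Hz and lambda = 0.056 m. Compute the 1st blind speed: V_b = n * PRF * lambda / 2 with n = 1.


V_blind = 1 * 4871 * 0.056 / 2 = 136.4 m/s

136.4 m/s


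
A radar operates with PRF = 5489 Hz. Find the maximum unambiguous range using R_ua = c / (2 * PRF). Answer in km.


R_ua = 3e8 / (2 * 5489) = 27327.4 m = 27.3 km

27.3 km


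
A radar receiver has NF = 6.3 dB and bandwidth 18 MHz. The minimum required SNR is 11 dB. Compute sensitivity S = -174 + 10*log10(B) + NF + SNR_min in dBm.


10*log10(18000000.0) = 72.55
S = -174 + 72.55 + 6.3 + 11 = -84.1 dBm

-84.1 dBm


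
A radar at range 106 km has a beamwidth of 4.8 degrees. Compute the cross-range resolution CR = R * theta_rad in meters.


BW_rad = 0.083775804
CR = 106000 * 0.083775804 = 8880.2 m

8880.2 m


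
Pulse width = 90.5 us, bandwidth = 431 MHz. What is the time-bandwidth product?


TBP = 90.5 * 431 = 39005.5

39005.5


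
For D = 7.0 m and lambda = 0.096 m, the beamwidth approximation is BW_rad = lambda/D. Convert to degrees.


BW_rad = 0.096 / 7.0 = 0.013714
BW_deg = 0.79 degrees

0.79 degrees


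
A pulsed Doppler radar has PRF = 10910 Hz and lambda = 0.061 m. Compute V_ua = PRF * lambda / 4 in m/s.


V_ua = 10910 * 0.061 / 4 = 166.4 m/s

166.4 m/s


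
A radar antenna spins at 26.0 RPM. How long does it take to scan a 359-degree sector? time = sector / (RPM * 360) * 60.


t = 359 / (26.0 * 360) * 60 = 2.3 s

2.3 s


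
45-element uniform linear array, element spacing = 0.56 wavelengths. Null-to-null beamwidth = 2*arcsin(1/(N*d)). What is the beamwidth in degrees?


1/(N*d) = 1/(45*0.56) = 0.039683
BW = 2*arcsin(0.039683) = 4.5 degrees

4.5 degrees


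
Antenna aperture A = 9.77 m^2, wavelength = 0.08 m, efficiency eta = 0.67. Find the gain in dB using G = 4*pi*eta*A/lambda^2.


G_linear = 4*pi*0.67*9.77/0.08^2 = 12852.84
G_dB = 10*log10(12852.84) = 41.1 dB

41.1 dB


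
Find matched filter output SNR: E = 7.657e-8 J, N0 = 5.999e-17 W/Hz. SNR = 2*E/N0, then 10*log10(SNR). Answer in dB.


SNR_lin = 2 * 7.657e-8 / 5.999e-17 = 2.553e9
SNR_dB = 10*log10(2.553e9) = 94.1 dB

94.1 dB


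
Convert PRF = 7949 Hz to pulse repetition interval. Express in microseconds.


PRI = 1/7949 = 0.000125802 s = 125.8 us

125.8 us


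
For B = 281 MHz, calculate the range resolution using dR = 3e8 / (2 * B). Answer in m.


dR = 3e8 / (2 * 281000000.0) = 0.53 m

0.53 m


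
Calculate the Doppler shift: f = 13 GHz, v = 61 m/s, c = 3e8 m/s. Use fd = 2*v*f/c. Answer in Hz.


fd = 2 * 61 * 13000000000.0 / 3e8 = 5286.7 Hz

5286.7 Hz


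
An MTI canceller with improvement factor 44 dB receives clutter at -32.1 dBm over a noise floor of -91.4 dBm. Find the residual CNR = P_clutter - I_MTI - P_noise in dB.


CNR = -32.1 - 44 - (-91.4) = 15.3 dB

15.3 dB


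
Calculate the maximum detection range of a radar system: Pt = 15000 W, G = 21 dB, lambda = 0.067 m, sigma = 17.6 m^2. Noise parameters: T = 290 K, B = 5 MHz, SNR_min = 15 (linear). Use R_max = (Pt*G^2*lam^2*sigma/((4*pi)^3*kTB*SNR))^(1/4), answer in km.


G_lin = 10^(21/10) = 125.892541
R^4 = 15000 * 125.892541^2 * 0.067^2 * 17.6 / ((4*pi)^3 * 1.38e-23 * 290 * 5000000.0 * 15)
R^4 = 3.15345e16 m^4
R_max = (3.15345e16)^(1/4) = 13325.9 m = 13.3 km

13.3 km


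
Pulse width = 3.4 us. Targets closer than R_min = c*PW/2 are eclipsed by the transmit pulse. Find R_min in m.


R_min = 3e8 * 3.4e-6 / 2 = 510.0 m

510.0 m


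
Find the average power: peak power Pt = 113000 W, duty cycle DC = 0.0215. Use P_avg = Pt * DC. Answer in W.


P_avg = 113000 * 0.0215 = 2429.5 W

2429.5 W


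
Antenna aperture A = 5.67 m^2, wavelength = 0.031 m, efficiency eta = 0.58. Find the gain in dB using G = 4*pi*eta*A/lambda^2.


G_linear = 4*pi*0.58*5.67/0.031^2 = 43002.88
G_dB = 10*log10(43002.88) = 46.3 dB

46.3 dB


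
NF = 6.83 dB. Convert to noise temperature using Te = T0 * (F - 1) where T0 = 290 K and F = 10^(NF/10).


NF_lin = 10^(6.83/10) = 4.819478
Te = 290 * (4.819478 - 1) = 1107.6 K

1107.6 K


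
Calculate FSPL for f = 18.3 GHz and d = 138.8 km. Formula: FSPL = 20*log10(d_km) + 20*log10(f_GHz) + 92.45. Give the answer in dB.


20*log10(138.8) = 42.85
20*log10(18.3) = 25.25
FSPL = 160.5 dB

160.5 dB


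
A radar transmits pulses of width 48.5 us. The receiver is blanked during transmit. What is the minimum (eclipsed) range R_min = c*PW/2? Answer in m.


R_min = 3e8 * 48.5e-6 / 2 = 7275.0 m

7275.0 m


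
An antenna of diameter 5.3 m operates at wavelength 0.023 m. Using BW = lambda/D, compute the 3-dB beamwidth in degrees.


BW_rad = 0.023 / 5.3 = 0.00434
BW_deg = 0.25 degrees

0.25 degrees


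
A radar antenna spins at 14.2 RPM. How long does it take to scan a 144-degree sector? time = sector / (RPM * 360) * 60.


t = 144 / (14.2 * 360) * 60 = 1.69 s

1.69 s


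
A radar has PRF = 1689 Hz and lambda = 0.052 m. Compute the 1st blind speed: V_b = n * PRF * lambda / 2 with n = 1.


V_blind = 1 * 1689 * 0.052 / 2 = 43.9 m/s

43.9 m/s


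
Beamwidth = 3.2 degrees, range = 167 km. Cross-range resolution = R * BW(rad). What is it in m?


BW_rad = 0.055850536
CR = 167000 * 0.055850536 = 9327.0 m

9327.0 m


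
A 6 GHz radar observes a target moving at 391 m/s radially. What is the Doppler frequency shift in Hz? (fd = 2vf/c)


fd = 2 * 391 * 6000000000.0 / 3e8 = 15640.0 Hz

15640.0 Hz


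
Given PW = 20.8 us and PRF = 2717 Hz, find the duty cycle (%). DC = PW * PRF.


DC = 20.8e-6 * 2717 * 100 = 5.65%

5.65%


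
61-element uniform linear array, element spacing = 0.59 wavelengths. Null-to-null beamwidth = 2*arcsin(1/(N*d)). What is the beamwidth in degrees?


1/(N*d) = 1/(61*0.59) = 0.027785
BW = 2*arcsin(0.027785) = 3.2 degrees

3.2 degrees


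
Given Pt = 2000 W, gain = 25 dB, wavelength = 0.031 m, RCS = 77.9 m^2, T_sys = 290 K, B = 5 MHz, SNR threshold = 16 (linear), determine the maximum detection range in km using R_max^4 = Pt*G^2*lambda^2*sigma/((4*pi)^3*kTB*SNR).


G_lin = 10^(25/10) = 316.227766
R^4 = 2000 * 316.227766^2 * 0.031^2 * 77.9 / ((4*pi)^3 * 1.38e-23 * 290 * 5000000.0 * 16)
R^4 = 2.35665e16 m^4
R_max = (2.35665e16)^(1/4) = 12390.1 m = 12.4 km

12.4 km


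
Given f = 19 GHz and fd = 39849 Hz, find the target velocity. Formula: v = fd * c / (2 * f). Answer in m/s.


v = 39849 * 3e8 / (2 * 19000000000.0) = 314.6 m/s

314.6 m/s


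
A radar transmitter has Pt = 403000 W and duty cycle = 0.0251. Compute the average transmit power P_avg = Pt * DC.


P_avg = 403000 * 0.0251 = 10115.3 W

10115.3 W


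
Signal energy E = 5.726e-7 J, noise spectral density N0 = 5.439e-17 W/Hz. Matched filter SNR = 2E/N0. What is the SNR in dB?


SNR_lin = 2 * 5.726e-7 / 5.439e-17 = 2.106e10
SNR_dB = 10*log10(2.106e10) = 103.2 dB

103.2 dB


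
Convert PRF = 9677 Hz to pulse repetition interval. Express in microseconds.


PRI = 1/9677 = 0.0001033378 s = 103.3 us

103.3 us


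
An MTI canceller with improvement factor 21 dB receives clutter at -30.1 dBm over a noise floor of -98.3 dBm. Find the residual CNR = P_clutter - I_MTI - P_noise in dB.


CNR = -30.1 - 21 - (-98.3) = 47.2 dB

47.2 dB


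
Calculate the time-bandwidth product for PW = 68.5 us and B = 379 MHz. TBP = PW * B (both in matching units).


TBP = 68.5 * 379 = 25961.5

25961.5


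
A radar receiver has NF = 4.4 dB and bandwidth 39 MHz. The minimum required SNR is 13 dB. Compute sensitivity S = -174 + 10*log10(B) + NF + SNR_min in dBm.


10*log10(39000000.0) = 75.91
S = -174 + 75.91 + 4.4 + 13 = -80.7 dBm

-80.7 dBm


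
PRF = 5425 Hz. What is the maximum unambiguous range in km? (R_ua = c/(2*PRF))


R_ua = 3e8 / (2 * 5425) = 27649.8 m = 27.6 km

27.6 km


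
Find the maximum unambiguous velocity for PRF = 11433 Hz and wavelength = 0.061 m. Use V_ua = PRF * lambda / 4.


V_ua = 11433 * 0.061 / 4 = 174.4 m/s

174.4 m/s


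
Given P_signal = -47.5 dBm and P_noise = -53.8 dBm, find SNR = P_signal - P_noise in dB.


SNR = -47.5 - (-53.8) = 6.3 dB

6.3 dB


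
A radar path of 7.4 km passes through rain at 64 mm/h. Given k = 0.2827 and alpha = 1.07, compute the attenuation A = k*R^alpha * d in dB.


gamma = 0.2827 * 64^1.07 = 24.206856 dB/km
A = 24.206856 * 7.4 = 179.13 dB

179.13 dB


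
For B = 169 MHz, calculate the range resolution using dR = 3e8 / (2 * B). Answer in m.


dR = 3e8 / (2 * 169000000.0) = 0.89 m

0.89 m


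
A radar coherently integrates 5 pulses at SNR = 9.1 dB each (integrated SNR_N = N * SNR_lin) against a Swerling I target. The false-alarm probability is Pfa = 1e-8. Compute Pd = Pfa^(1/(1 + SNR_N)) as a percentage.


SNR_lin = 10^(9.1/10) = 8.12831
SNR_N = 5 * 8.12831 = 40.64155
1/(1 + SNR_N) = 1/41.64155 = 0.0240145
Pd = (1e-8)^0.0240145 = 0.64252
Pd = 64.3%

64.3%


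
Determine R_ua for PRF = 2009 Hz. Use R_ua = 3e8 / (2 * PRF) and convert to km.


R_ua = 3e8 / (2 * 2009) = 74664.0 m = 74.7 km

74.7 km


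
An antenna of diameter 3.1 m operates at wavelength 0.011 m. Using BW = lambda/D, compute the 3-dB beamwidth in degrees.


BW_rad = 0.011 / 3.1 = 0.003548
BW_deg = 0.2 degrees

0.2 degrees


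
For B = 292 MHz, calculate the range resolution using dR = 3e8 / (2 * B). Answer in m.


dR = 3e8 / (2 * 292000000.0) = 0.51 m

0.51 m


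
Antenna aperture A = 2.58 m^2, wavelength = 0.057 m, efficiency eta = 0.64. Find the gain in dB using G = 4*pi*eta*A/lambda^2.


G_linear = 4*pi*0.64*2.58/0.057^2 = 6386.45
G_dB = 10*log10(6386.45) = 38.1 dB

38.1 dB


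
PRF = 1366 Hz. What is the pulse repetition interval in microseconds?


PRI = 1/1366 = 0.0007320644 s = 732.1 us

732.1 us


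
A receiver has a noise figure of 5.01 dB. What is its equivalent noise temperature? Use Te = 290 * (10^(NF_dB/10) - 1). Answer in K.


NF_lin = 10^(5.01/10) = 3.169567
Te = 290 * (3.169567 - 1) = 629.2 K

629.2 K


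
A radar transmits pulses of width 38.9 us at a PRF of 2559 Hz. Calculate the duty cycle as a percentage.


DC = 38.9e-6 * 2559 * 100 = 9.95%

9.95%


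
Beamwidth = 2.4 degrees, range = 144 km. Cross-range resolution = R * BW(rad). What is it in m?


BW_rad = 0.041887902
CR = 144000 * 0.041887902 = 6031.9 m

6031.9 m


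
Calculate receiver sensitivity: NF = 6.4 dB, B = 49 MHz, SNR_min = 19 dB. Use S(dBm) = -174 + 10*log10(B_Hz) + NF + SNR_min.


10*log10(49000000.0) = 76.9
S = -174 + 76.9 + 6.4 + 19 = -71.7 dBm

-71.7 dBm


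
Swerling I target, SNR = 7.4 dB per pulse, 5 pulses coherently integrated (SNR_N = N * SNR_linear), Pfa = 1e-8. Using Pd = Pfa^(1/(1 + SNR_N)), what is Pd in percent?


SNR_lin = 10^(7.4/10) = 5.49541
SNR_N = 5 * 5.49541 = 27.47705
1/(1 + SNR_N) = 1/28.47705 = 0.035116
Pd = (1e-8)^0.035116 = 0.52369
Pd = 52.4%

52.4%


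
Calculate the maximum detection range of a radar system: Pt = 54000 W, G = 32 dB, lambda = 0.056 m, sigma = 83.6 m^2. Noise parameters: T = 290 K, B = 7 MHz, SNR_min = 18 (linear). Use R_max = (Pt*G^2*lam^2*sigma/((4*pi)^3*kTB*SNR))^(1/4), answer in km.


G_lin = 10^(32/10) = 1584.893192
R^4 = 54000 * 1584.893192^2 * 0.056^2 * 83.6 / ((4*pi)^3 * 1.38e-23 * 290 * 7000000.0 * 18)
R^4 = 3.55385e19 m^4
R_max = (3.55385e19)^(1/4) = 77210.2 m = 77.2 km

77.2 km


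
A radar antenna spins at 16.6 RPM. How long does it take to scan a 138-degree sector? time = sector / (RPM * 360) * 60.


t = 138 / (16.6 * 360) * 60 = 1.39 s

1.39 s


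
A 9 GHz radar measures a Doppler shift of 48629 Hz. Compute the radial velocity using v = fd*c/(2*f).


v = 48629 * 3e8 / (2 * 9000000000.0) = 810.5 m/s

810.5 m/s


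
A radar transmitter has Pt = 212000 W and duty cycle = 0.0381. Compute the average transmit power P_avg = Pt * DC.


P_avg = 212000 * 0.0381 = 8077.2 W

8077.2 W


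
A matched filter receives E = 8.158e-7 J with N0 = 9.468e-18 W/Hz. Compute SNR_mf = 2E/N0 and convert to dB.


SNR_lin = 2 * 8.158e-7 / 9.468e-18 = 1.723e11
SNR_dB = 10*log10(1.723e11) = 112.4 dB

112.4 dB


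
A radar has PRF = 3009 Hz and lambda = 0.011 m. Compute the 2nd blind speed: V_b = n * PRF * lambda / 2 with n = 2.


V_blind = 2 * 3009 * 0.011 / 2 = 33.1 m/s

33.1 m/s


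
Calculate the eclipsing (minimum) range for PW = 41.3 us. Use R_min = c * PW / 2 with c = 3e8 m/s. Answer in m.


R_min = 3e8 * 41.3e-6 / 2 = 6195.0 m

6195.0 m


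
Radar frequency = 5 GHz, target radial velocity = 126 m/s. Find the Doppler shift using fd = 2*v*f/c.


fd = 2 * 126 * 5000000000.0 / 3e8 = 4200.0 Hz

4200.0 Hz


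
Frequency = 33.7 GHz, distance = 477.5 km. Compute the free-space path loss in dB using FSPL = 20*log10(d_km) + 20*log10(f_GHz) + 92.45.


20*log10(477.5) = 53.58
20*log10(33.7) = 30.55
FSPL = 176.6 dB

176.6 dB


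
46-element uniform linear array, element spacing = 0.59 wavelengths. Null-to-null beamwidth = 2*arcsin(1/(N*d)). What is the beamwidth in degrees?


1/(N*d) = 1/(46*0.59) = 0.036846
BW = 2*arcsin(0.036846) = 4.2 degrees

4.2 degrees


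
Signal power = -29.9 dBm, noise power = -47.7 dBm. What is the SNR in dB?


SNR = -29.9 - (-47.7) = 17.8 dB

17.8 dB


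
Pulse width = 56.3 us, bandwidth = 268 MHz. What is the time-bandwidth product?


TBP = 56.3 * 268 = 15088.4

15088.4


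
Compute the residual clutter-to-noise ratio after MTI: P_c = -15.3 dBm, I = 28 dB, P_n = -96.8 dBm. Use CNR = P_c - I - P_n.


CNR = -15.3 - 28 - (-96.8) = 53.5 dB

53.5 dB


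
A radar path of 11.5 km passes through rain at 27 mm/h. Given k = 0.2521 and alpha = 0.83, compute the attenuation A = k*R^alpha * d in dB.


gamma = 0.2521 * 27^0.83 = 3.886913 dB/km
A = 3.886913 * 11.5 = 44.7 dB

44.7 dB


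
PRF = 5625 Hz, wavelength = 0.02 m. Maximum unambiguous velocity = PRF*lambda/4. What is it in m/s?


V_ua = 5625 * 0.02 / 4 = 28.1 m/s

28.1 m/s


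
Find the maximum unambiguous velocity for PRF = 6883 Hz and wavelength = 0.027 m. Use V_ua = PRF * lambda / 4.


V_ua = 6883 * 0.027 / 4 = 46.5 m/s

46.5 m/s


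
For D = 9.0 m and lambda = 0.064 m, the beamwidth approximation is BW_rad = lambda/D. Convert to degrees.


BW_rad = 0.064 / 9.0 = 0.007111
BW_deg = 0.41 degrees

0.41 degrees


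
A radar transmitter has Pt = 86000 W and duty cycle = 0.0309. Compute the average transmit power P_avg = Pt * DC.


P_avg = 86000 * 0.0309 = 2657.4 W

2657.4 W


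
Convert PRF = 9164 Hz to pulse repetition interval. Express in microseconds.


PRI = 1/9164 = 0.0001091227 s = 109.1 us

109.1 us


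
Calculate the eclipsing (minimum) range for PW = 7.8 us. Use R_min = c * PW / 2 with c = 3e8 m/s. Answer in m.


R_min = 3e8 * 7.8e-6 / 2 = 1170.0 m

1170.0 m


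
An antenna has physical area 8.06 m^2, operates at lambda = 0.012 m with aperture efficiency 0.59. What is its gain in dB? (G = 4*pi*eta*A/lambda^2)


G_linear = 4*pi*0.59*8.06/0.012^2 = 414986.94
G_dB = 10*log10(414986.94) = 56.2 dB

56.2 dB


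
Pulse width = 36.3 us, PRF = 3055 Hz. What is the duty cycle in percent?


DC = 36.3e-6 * 3055 * 100 = 11.09%

11.09%


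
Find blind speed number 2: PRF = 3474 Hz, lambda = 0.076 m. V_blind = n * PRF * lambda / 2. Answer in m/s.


V_blind = 2 * 3474 * 0.076 / 2 = 264.0 m/s

264.0 m/s


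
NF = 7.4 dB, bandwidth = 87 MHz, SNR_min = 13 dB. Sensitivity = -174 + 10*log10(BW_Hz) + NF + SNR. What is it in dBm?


10*log10(87000000.0) = 79.4
S = -174 + 79.4 + 7.4 + 13 = -74.2 dBm

-74.2 dBm


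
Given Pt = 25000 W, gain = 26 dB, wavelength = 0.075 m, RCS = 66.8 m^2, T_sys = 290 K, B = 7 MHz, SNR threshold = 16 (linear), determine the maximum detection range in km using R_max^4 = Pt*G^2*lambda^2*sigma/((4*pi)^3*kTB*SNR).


G_lin = 10^(26/10) = 398.107171
R^4 = 25000 * 398.107171^2 * 0.075^2 * 66.8 / ((4*pi)^3 * 1.38e-23 * 290 * 7000000.0 * 16)
R^4 = 1.67384e18 m^4
R_max = (1.67384e18)^(1/4) = 35969.0 m = 36.0 km

36.0 km


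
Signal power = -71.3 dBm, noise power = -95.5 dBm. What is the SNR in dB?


SNR = -71.3 - (-95.5) = 24.2 dB

24.2 dB


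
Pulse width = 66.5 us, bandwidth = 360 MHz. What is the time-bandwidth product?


TBP = 66.5 * 360 = 23940.0

23940.0


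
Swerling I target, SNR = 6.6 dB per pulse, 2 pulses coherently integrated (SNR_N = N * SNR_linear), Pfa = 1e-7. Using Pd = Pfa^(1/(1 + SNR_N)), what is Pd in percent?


SNR_lin = 10^(6.6/10) = 4.57088
SNR_N = 2 * 4.57088 = 9.14176
1/(1 + SNR_N) = 1/10.14176 = 0.0986022
Pd = (1e-7)^0.0986022 = 0.20407
Pd = 20.4%

20.4%


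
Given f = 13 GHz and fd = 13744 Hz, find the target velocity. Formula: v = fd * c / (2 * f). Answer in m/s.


v = 13744 * 3e8 / (2 * 13000000000.0) = 158.6 m/s

158.6 m/s
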